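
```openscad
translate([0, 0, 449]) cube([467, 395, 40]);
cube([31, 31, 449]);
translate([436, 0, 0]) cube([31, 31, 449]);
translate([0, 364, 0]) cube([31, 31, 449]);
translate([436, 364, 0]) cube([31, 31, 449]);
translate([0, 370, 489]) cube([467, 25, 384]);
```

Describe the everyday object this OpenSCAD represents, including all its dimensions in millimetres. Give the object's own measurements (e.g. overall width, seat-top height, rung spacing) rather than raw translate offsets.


A chair. The seat is a 467×395×40 mm slab with its top at z = 489 mm, on four 31×31 mm corner legs (flush with the seat edges, standing on z = 0). A flat backrest 25 mm thick, 384 mm tall, spans the full seat width and rises from the seat top along its +y edge, rear face flush with the rear of the seat.


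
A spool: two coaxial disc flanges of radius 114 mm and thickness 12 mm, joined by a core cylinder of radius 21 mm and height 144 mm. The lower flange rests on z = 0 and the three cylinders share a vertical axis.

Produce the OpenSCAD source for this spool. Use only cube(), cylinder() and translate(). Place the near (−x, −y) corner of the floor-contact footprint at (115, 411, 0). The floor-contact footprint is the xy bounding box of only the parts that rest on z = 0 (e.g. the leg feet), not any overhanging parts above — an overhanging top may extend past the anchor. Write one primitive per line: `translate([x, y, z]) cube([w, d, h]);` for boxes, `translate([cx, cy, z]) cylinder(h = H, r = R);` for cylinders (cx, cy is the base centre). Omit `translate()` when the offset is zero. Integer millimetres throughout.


translate([229, 525, 0]) cylinder(h = 12, r = 114);
translate([229, 525, 12]) cylinder(h = 144, r = 21);
translate([229, 525, 156]) cylinder(h = 12, r = 114);


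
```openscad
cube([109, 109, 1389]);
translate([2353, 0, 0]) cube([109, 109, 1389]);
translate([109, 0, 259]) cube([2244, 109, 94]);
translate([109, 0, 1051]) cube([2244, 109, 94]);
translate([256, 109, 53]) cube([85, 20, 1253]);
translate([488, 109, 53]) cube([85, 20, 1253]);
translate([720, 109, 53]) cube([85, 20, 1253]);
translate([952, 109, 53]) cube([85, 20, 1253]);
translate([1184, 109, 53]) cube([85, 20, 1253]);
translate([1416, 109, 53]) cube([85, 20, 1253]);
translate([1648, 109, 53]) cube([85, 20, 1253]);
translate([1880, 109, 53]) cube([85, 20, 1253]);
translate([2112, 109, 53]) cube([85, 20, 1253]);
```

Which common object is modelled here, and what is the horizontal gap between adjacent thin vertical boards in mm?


A fence section. The picket gap is 147 mm.

Two posts, two rails, 9 pickets — a fence section. Span 2244 mm holds 9 pickets of 85 mm with 10 equal gaps: ⌊(2244 − 9·85) / 10⌋ = 147 mm.


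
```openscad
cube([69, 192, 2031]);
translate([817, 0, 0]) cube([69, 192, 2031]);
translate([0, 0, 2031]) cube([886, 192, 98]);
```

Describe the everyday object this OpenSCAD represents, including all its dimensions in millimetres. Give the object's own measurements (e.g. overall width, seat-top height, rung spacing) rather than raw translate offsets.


A door frame. The clear opening is 748 mm wide and 2031 mm high. Two 69 mm wide jambs, 192 mm deep, stand either side of the opening from the floor to the top of the opening. A 98 mm thick head sits across the top of both jambs, spanning the full outside width of the frame.


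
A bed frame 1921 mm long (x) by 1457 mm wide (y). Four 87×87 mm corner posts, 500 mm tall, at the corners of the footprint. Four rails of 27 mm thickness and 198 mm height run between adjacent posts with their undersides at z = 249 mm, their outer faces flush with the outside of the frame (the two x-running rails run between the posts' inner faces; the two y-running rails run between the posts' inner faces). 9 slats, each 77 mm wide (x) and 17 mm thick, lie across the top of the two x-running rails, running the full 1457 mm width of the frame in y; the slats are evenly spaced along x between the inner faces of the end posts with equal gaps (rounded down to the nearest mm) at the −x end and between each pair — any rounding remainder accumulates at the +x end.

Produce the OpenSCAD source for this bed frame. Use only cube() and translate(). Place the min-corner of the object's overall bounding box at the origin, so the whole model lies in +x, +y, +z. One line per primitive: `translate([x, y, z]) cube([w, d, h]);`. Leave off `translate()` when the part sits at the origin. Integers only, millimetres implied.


// slat z = rail_z + rail_h = 249 + 198 = 447
// slat gap = ⌊(1747 − 9·77) / 10⌋ = 105
cube([87, 87, 500]);
translate([0, 1370, 0]) cube([87, 87, 500]);
translate([1834, 0, 0]) cube([87, 87, 500]);
translate([1834, 1370, 0]) cube([87, 87, 500]);
translate([87, 0, 249]) cube([1747, 27, 198]);
translate([87, 1430, 249]) cube([1747, 27, 198]);
translate([0, 87, 249]) cube([27, 1283, 198]);
translate([1894, 87, 249]) cube([27, 1283, 198]);
translate([192, 0, 447]) cube([77, 1457, 17]);
translate([374, 0, 447]) cube([77, 1457, 17]);
translate([556, 0, 447]) cube([77, 1457, 17]);
translate([738, 0, 447]) cube([77, 1457, 17]);
translate([920, 0, 447]) cube([77, 1457, 17]);
translate([1102, 0, 447]) cube([77, 1457, 17]);
translate([1284, 0, 447]) cube([77, 1457, 17]);
translate([1466, 0, 447]) cube([77, 1457, 17]);
translate([1648, 0, 447]) cube([77, 1457, 17]);


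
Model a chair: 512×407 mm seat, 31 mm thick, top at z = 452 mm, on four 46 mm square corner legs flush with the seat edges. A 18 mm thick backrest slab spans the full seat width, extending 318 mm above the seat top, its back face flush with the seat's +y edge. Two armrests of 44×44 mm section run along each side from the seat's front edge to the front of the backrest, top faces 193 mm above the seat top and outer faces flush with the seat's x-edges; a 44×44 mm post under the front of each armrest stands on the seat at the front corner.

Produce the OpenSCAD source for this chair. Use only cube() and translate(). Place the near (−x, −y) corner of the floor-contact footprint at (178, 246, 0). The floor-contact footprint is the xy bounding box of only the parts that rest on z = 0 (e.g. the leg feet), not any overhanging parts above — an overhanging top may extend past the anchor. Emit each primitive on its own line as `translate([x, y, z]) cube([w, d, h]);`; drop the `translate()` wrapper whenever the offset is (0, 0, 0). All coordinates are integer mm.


translate([178, 246, 421]) cube([512, 407, 31]);
translate([178, 246, 0]) cube([46, 46, 421]);
translate([644, 246, 0]) cube([46, 46, 421]);
translate([178, 607, 0]) cube([46, 46, 421]);
translate([644, 607, 0]) cube([46, 46, 421]);
translate([178, 635, 452]) cube([512, 18, 318]);
translate([178, 246, 601]) cube([44, 389, 44]);
translate([646, 246, 601]) cube([44, 389, 44]);
translate([178, 246, 452]) cube([44, 44, 149]);
translate([646, 246, 452]) cube([44, 44, 149]);


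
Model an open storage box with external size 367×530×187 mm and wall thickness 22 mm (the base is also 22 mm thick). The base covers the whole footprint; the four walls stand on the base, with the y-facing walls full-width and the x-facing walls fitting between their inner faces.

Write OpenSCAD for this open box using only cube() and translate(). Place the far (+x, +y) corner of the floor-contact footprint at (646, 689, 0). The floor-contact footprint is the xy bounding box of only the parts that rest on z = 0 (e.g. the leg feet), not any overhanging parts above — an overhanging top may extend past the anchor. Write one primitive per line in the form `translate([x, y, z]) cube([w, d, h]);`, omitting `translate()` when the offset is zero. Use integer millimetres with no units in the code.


translate([279, 159, 0]) cube([367, 530, 22]);
translate([279, 159, 22]) cube([367, 22, 165]);
translate([279, 667, 22]) cube([367, 22, 165]);
translate([279, 181, 22]) cube([22, 486, 165]);
translate([624, 181, 22]) cube([22, 486, 165]);


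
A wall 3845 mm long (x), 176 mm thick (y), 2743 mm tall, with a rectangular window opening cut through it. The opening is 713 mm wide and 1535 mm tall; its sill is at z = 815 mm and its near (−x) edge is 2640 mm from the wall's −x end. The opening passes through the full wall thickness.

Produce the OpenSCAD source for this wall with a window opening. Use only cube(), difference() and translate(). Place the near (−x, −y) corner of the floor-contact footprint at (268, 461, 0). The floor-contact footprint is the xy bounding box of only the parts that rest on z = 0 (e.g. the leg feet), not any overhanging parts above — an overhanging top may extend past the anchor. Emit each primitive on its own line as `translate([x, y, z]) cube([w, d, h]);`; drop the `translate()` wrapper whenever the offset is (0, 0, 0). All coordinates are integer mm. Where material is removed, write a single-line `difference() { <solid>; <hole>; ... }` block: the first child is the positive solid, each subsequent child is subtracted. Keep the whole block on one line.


difference() { translate([268, 461, 0]) cube([3845, 176, 2743]); translate([2908, 461, 815]) cube([713, 176, 1535]); }


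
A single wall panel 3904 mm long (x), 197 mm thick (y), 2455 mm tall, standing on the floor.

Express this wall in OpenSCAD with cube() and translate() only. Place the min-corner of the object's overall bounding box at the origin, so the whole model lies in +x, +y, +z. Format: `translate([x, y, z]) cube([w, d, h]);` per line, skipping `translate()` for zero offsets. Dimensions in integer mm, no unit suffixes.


cube([3904, 197, 2455]);


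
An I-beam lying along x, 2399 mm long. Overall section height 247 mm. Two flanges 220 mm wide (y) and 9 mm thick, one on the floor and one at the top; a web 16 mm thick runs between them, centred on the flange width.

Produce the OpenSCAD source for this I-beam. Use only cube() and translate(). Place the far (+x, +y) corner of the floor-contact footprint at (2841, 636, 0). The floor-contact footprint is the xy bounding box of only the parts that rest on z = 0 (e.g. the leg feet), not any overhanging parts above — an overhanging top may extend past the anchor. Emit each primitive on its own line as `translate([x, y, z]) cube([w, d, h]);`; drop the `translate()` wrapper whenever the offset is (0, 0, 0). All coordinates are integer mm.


translate([442, 416, 0]) cube([2399, 220, 9]);
translate([442, 518, 9]) cube([2399, 16, 229]);
translate([442, 416, 238]) cube([2399, 220, 9]);


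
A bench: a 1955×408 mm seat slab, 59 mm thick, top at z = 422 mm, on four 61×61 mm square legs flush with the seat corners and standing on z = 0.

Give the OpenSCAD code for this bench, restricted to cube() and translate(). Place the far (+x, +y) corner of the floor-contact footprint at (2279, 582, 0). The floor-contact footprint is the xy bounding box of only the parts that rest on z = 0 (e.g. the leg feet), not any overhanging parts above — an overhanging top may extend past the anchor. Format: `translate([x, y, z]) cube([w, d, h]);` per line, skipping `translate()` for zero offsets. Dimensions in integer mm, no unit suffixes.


translate([324, 174, 363]) cube([1955, 408, 59]);
translate([324, 174, 0]) cube([61, 61, 363]);
translate([324, 521, 0]) cube([61, 61, 363]);
translate([2218, 174, 0]) cube([61, 61, 363]);
translate([2218, 521, 0]) cube([61, 61, 363]);


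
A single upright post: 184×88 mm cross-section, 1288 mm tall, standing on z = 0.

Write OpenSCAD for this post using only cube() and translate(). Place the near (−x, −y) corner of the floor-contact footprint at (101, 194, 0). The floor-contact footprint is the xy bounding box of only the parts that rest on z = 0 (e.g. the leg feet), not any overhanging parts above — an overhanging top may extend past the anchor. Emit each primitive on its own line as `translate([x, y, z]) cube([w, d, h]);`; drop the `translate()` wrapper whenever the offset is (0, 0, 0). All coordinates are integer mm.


translate([101, 194, 0]) cube([184, 88, 1288]);


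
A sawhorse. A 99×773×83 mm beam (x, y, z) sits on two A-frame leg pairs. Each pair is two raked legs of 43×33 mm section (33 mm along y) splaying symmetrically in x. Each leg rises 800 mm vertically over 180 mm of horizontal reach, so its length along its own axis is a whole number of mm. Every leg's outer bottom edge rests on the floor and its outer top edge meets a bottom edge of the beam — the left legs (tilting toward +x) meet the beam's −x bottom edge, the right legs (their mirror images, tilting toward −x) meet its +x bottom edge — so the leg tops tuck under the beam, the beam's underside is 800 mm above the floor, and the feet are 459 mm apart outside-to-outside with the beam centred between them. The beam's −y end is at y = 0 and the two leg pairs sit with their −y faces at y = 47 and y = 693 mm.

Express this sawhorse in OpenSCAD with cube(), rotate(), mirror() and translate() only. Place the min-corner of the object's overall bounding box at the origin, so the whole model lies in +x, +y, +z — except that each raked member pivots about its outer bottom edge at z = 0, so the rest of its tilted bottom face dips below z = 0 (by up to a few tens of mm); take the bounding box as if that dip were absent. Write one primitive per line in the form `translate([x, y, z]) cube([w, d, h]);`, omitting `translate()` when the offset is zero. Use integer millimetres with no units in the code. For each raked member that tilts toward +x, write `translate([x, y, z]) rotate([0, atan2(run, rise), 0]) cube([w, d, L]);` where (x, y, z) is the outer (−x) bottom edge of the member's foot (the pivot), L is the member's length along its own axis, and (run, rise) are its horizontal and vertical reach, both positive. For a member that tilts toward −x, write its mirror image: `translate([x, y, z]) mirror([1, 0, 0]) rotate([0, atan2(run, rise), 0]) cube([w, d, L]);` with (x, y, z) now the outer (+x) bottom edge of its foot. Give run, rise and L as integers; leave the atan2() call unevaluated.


translate([180, 0, 800]) cube([99, 773, 83]);
translate([0, 47, 0]) rotate([0, atan2(180, 800), 0]) cube([43, 33, 820]);
translate([459, 47, 0]) mirror([1, 0, 0]) rotate([0, atan2(180, 800), 0]) cube([43, 33, 820]);
translate([0, 693, 0]) rotate([0, atan2(180, 800), 0]) cube([43, 33, 820]);
translate([459, 693, 0]) mirror([1, 0, 0]) rotate([0, atan2(180, 800), 0]) cube([43, 33, 820]);


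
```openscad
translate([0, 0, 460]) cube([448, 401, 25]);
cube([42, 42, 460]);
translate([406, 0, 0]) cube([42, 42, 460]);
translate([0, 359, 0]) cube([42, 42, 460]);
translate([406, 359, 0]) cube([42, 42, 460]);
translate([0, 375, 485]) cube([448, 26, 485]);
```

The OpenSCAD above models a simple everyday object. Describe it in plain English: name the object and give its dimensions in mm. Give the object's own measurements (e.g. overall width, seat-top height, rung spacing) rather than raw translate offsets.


A chair. The seat is a 448×401×25 mm slab with its top at z = 485 mm, on four 42×42 mm corner legs (flush with the seat edges, standing on z = 0). A flat backrest 26 mm thick, 485 mm tall, spans the full seat width and rises from the seat top along its +y edge, rear face flush with the rear of the seat.


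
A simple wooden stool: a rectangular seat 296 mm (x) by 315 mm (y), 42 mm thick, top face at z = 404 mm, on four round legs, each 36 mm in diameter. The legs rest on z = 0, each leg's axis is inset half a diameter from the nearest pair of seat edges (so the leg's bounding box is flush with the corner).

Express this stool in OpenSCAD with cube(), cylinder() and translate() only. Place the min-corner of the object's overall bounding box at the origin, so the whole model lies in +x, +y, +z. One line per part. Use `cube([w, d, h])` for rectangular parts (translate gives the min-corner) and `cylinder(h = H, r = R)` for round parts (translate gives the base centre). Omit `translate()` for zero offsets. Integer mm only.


translate([0, 0, 362]) cube([296, 315, 42]);
translate([18, 18, 0]) cylinder(h = 362, r = 18);
translate([278, 18, 0]) cylinder(h = 362, r = 18);
translate([18, 297, 0]) cylinder(h = 362, r = 18);
translate([278, 297, 0]) cylinder(h = 362, r = 18);


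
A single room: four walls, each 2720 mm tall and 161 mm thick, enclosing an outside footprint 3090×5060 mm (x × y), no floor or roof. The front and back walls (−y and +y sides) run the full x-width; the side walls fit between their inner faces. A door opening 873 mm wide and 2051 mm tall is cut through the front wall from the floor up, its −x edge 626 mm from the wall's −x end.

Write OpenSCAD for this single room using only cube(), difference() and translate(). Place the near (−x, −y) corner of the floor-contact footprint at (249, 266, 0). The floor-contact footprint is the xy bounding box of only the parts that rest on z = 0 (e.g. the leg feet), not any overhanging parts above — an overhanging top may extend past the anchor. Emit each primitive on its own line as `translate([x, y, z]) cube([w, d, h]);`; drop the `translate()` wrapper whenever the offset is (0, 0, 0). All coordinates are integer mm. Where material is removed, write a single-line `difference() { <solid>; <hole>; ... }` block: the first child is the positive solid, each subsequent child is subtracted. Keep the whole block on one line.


difference() { translate([249, 266, 0]) cube([3090, 161, 2720]); translate([875, 266, 0]) cube([873, 161, 2051]); }
translate([249, 5165, 0]) cube([3090, 161, 2720]);
translate([249, 427, 0]) cube([161, 4738, 2720]);
translate([3178, 427, 0]) cube([161, 4738, 2720]);


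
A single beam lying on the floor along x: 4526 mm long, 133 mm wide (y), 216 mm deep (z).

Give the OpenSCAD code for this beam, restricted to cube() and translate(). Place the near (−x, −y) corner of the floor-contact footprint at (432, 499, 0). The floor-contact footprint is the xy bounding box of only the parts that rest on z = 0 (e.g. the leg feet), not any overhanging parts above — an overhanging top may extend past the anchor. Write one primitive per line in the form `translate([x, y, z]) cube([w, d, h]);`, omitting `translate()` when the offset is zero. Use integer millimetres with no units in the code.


translate([432, 499, 0]) cube([4526, 133, 216]);


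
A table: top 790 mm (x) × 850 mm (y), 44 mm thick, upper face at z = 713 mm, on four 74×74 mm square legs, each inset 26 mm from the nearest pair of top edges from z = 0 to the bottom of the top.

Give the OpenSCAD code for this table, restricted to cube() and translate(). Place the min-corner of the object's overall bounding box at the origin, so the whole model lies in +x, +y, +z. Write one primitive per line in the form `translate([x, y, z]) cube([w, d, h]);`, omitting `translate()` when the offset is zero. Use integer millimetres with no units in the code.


translate([0, 0, 669]) cube([790, 850, 44]);
translate([26, 26, 0]) cube([74, 74, 669]);
translate([690, 26, 0]) cube([74, 74, 669]);
translate([26, 750, 0]) cube([74, 74, 669]);
translate([690, 750, 0]) cube([74, 74, 669]);


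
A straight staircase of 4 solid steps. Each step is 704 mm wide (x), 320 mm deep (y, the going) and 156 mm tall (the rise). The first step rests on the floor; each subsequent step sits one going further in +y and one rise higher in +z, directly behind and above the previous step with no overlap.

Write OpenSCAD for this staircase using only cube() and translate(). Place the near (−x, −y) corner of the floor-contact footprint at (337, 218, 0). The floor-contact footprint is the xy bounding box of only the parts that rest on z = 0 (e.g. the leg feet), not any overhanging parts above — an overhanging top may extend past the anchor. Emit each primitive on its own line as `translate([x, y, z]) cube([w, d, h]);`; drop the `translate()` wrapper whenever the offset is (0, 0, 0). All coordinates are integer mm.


translate([337, 218, 0]) cube([704, 320, 156]);
translate([337, 538, 156]) cube([704, 320, 156]);
translate([337, 858, 312]) cube([704, 320, 156]);
translate([337, 1178, 468]) cube([704, 320, 156]);


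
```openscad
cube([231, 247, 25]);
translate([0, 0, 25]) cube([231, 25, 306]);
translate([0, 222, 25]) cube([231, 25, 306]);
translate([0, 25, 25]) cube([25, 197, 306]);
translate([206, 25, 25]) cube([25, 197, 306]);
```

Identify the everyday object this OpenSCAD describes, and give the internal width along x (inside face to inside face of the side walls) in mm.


An open box. The internal width is 181 mm.

A 231×247 base slab with four walls standing on it — an open box. The base is 231 mm wide and the walls are 25 mm thick, so the internal width is 231 − 2 × 25 = 181 mm.


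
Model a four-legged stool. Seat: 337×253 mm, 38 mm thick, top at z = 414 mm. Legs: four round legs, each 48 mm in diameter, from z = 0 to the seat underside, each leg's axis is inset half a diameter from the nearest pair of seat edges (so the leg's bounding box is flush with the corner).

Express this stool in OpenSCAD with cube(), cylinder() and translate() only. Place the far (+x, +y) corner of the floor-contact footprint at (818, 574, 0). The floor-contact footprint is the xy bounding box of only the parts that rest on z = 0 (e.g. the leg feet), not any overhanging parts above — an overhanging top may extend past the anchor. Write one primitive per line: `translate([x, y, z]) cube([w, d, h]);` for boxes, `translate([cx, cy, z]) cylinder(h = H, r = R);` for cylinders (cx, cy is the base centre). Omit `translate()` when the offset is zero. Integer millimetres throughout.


translate([481, 321, 376]) cube([337, 253, 38]);
translate([505, 345, 0]) cylinder(h = 376, r = 24);
translate([794, 345, 0]) cylinder(h = 376, r = 24);
translate([505, 550, 0]) cylinder(h = 376, r = 24);
translate([794, 550, 0]) cylinder(h = 376, r = 24);


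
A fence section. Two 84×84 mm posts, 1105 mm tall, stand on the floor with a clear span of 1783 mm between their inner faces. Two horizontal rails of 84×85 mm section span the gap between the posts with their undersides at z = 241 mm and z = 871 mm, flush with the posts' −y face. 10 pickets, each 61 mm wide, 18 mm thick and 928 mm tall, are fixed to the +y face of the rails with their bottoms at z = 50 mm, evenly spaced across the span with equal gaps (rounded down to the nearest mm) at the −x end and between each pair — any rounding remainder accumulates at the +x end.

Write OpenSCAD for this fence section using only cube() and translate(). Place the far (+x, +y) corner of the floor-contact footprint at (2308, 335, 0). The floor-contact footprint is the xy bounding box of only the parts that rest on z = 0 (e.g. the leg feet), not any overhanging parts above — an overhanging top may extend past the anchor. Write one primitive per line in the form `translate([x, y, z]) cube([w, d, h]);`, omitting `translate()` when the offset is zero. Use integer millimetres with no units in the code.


translate([357, 251, 0]) cube([84, 84, 1105]);
translate([2224, 251, 0]) cube([84, 84, 1105]);
translate([441, 251, 241]) cube([1783, 84, 85]);
translate([441, 251, 871]) cube([1783, 84, 85]);
translate([547, 335, 50]) cube([61, 18, 928]);
translate([714, 335, 50]) cube([61, 18, 928]);
translate([881, 335, 50]) cube([61, 18, 928]);
translate([1048, 335, 50]) cube([61, 18, 928]);
translate([1215, 335, 50]) cube([61, 18, 928]);
translate([1382, 335, 50]) cube([61, 18, 928]);
translate([1549, 335, 50]) cube([61, 18, 928]);
translate([1716, 335, 50]) cube([61, 18, 928]);
translate([1883, 335, 50]) cube([61, 18, 928]);
translate([2050, 335, 50]) cube([61, 18, 928]);


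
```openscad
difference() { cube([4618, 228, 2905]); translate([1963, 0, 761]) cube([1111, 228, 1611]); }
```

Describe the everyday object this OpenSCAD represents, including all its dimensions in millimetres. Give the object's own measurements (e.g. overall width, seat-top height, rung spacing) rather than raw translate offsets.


A wall 4618 mm long (x), 228 mm thick (y), 2905 mm tall, with a rectangular window opening cut through it. The opening is 1111 mm wide and 1611 mm tall; its sill is at z = 761 mm and its near (−x) edge is 1963 mm from the wall's −x end. The opening passes through the full wall thickness.


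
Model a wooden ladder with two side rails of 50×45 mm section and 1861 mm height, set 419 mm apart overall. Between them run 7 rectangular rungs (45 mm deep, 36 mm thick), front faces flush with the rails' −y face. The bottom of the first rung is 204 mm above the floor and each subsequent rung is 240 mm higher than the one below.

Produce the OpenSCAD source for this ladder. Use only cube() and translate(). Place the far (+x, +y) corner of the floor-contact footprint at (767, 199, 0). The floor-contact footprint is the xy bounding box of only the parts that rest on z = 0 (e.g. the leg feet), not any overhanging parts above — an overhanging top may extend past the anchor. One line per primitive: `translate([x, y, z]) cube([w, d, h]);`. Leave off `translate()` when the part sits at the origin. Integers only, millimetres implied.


translate([348, 154, 0]) cube([50, 45, 1861]);
translate([717, 154, 0]) cube([50, 45, 1861]);
translate([398, 154, 204]) cube([319, 45, 36]);
translate([398, 154, 444]) cube([319, 45, 36]);
translate([398, 154, 684]) cube([319, 45, 36]);
translate([398, 154, 924]) cube([319, 45, 36]);
translate([398, 154, 1164]) cube([319, 45, 36]);
translate([398, 154, 1404]) cube([319, 45, 36]);
translate([398, 154, 1644]) cube([319, 45, 36]);


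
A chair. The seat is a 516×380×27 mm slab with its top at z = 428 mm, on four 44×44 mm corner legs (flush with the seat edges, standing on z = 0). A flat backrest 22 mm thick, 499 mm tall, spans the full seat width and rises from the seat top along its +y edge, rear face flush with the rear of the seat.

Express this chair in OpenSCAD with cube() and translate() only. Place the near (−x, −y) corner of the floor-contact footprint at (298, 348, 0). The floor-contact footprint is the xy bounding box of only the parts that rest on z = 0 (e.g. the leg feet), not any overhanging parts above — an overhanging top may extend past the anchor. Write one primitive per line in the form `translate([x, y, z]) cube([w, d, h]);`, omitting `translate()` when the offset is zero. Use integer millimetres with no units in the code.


translate([298, 348, 401]) cube([516, 380, 27]);
translate([298, 348, 0]) cube([44, 44, 401]);
translate([770, 348, 0]) cube([44, 44, 401]);
translate([298, 684, 0]) cube([44, 44, 401]);
translate([770, 684, 0]) cube([44, 44, 401]);
translate([298, 706, 428]) cube([516, 22, 499]);


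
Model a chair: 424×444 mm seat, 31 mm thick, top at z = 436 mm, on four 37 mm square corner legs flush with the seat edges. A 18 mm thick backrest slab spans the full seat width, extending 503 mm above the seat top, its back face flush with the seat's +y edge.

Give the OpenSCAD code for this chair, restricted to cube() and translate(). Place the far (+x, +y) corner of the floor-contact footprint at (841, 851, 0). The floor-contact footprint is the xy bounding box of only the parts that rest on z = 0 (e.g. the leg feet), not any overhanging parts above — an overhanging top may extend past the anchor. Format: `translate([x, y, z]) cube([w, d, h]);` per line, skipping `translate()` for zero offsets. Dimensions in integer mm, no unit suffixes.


translate([417, 407, 405]) cube([424, 444, 31]);
translate([417, 407, 0]) cube([37, 37, 405]);
translate([804, 407, 0]) cube([37, 37, 405]);
translate([417, 814, 0]) cube([37, 37, 405]);
translate([804, 814, 0]) cube([37, 37, 405]);
translate([417, 833, 436]) cube([424, 18, 503]);


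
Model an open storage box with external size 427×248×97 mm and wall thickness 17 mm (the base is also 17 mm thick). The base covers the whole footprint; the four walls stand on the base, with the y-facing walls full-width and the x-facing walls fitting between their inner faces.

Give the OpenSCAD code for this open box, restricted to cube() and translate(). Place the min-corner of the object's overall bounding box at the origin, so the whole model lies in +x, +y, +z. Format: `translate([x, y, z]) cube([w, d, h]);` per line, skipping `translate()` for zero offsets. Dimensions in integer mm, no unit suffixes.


cube([427, 248, 17]);
translate([0, 0, 17]) cube([427, 17, 80]);
translate([0, 231, 17]) cube([427, 17, 80]);
translate([0, 17, 17]) cube([17, 214, 80]);
translate([410, 17, 17]) cube([17, 214, 80]);


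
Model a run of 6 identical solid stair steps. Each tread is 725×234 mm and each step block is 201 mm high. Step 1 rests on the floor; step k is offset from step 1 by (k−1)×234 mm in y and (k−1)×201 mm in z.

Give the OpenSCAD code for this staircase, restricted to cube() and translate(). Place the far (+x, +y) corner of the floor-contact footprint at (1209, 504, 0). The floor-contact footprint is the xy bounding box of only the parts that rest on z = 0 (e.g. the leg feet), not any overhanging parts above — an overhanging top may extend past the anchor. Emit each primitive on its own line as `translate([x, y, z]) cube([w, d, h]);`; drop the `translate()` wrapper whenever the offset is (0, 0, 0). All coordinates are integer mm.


translate([484, 270, 0]) cube([725, 234, 201]);
translate([484, 504, 201]) cube([725, 234, 201]);
translate([484, 738, 402]) cube([725, 234, 201]);
translate([484, 972, 603]) cube([725, 234, 201]);
translate([484, 1206, 804]) cube([725, 234, 201]);
translate([484, 1440, 1005]) cube([725, 234, 201]);


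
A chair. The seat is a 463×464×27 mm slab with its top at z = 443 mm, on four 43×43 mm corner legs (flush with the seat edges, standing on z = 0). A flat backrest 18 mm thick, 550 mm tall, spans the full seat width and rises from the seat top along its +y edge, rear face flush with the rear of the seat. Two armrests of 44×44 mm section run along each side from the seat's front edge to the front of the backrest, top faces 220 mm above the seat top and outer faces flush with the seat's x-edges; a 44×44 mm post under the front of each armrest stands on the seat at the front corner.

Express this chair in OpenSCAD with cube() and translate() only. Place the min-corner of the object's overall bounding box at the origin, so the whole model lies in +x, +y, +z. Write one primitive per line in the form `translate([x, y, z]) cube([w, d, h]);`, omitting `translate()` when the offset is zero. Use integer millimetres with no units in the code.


translate([0, 0, 416]) cube([463, 464, 27]);
cube([43, 43, 416]);
translate([420, 0, 0]) cube([43, 43, 416]);
translate([0, 421, 0]) cube([43, 43, 416]);
translate([420, 421, 0]) cube([43, 43, 416]);
translate([0, 446, 443]) cube([463, 18, 550]);
translate([0, 0, 619]) cube([44, 446, 44]);
translate([419, 0, 619]) cube([44, 446, 44]);
translate([0, 0, 443]) cube([44, 44, 176]);
translate([419, 0, 443]) cube([44, 44, 176]);


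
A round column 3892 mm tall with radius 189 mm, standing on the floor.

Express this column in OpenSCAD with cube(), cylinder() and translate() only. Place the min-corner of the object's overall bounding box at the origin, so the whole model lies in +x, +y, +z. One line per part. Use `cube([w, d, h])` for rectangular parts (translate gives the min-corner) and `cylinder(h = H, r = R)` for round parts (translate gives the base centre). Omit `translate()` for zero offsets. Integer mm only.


translate([189, 189, 0]) cylinder(h = 3892, r = 189);


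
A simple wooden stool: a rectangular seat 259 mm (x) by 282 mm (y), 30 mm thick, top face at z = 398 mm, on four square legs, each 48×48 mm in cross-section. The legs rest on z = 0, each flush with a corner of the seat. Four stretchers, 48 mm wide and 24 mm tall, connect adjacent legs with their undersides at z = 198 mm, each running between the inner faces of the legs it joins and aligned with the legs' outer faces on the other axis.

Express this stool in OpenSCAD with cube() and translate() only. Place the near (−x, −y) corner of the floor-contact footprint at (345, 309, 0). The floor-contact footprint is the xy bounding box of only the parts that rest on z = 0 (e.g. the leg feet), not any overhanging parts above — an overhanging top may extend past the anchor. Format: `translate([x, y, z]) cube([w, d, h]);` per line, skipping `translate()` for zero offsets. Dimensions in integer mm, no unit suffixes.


translate([345, 309, 368]) cube([259, 282, 30]);
translate([345, 309, 0]) cube([48, 48, 368]);
translate([556, 309, 0]) cube([48, 48, 368]);
translate([345, 543, 0]) cube([48, 48, 368]);
translate([556, 543, 0]) cube([48, 48, 368]);
translate([393, 309, 198]) cube([163, 48, 24]);
translate([393, 543, 198]) cube([163, 48, 24]);
translate([345, 357, 198]) cube([48, 186, 24]);
translate([556, 357, 198]) cube([48, 186, 24]);


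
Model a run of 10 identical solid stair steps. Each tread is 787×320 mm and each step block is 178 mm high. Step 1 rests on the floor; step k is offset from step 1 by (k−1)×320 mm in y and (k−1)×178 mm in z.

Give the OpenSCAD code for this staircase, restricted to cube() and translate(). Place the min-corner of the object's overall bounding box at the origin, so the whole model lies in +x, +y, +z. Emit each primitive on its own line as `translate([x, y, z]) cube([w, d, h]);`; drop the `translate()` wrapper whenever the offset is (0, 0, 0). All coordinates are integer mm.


cube([787, 320, 178]);
translate([0, 320, 178]) cube([787, 320, 178]);
translate([0, 640, 356]) cube([787, 320, 178]);
translate([0, 960, 534]) cube([787, 320, 178]);
translate([0, 1280, 712]) cube([787, 320, 178]);
translate([0, 1600, 890]) cube([787, 320, 178]);
translate([0, 1920, 1068]) cube([787, 320, 178]);
translate([0, 2240, 1246]) cube([787, 320, 178]);
translate([0, 2560, 1424]) cube([787, 320, 178]);
translate([0, 2880, 1602]) cube([787, 320, 178]);


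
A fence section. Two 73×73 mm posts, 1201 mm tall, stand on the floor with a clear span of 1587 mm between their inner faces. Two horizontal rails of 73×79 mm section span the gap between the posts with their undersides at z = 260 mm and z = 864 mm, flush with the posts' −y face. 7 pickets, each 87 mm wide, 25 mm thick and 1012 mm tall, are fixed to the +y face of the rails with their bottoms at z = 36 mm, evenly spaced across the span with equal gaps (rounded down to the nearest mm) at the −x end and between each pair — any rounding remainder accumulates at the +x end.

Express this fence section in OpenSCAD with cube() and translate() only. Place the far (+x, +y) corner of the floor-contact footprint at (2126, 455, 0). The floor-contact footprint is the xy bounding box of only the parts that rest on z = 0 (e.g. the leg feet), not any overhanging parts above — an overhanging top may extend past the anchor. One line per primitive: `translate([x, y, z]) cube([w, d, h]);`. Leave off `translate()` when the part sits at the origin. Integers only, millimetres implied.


translate([393, 382, 0]) cube([73, 73, 1201]);
translate([2053, 382, 0]) cube([73, 73, 1201]);
translate([466, 382, 260]) cube([1587, 73, 79]);
translate([466, 382, 864]) cube([1587, 73, 79]);
translate([588, 455, 36]) cube([87, 25, 1012]);
translate([797, 455, 36]) cube([87, 25, 1012]);
translate([1006, 455, 36]) cube([87, 25, 1012]);
translate([1215, 455, 36]) cube([87, 25, 1012]);
translate([1424, 455, 36]) cube([87, 25, 1012]);
translate([1633, 455, 36]) cube([87, 25, 1012]);
translate([1842, 455, 36]) cube([87, 25, 1012]);


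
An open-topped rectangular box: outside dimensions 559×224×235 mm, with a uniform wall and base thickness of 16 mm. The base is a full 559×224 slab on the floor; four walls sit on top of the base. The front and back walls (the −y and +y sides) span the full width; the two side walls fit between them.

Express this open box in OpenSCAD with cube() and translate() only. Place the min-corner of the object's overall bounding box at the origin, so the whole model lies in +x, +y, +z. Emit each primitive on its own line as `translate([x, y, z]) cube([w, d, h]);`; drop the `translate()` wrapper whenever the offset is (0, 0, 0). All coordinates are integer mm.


cube([559, 224, 16]);
translate([0, 0, 16]) cube([559, 16, 219]);
translate([0, 208, 16]) cube([559, 16, 219]);
translate([0, 16, 16]) cube([16, 192, 219]);
translate([543, 16, 16]) cube([16, 192, 219]);


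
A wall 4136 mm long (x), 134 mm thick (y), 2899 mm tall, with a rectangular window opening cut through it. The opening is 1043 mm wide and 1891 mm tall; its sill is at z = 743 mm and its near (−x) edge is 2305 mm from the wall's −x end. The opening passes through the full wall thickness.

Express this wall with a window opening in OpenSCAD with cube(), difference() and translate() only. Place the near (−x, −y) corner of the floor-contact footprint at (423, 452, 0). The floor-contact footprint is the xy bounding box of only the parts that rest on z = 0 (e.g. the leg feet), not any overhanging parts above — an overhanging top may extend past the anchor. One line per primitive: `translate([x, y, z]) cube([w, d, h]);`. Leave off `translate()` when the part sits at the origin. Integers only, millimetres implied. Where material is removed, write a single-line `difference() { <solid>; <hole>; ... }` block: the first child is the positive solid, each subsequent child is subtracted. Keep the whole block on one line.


difference() { translate([423, 452, 0]) cube([4136, 134, 2899]); translate([2728, 452, 743]) cube([1043, 134, 1891]); }


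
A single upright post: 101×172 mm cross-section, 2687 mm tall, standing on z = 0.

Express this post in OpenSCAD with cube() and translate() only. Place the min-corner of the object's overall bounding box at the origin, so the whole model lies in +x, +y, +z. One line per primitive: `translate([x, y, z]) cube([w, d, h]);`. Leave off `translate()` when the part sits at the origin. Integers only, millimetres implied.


cube([101, 172, 2687]);


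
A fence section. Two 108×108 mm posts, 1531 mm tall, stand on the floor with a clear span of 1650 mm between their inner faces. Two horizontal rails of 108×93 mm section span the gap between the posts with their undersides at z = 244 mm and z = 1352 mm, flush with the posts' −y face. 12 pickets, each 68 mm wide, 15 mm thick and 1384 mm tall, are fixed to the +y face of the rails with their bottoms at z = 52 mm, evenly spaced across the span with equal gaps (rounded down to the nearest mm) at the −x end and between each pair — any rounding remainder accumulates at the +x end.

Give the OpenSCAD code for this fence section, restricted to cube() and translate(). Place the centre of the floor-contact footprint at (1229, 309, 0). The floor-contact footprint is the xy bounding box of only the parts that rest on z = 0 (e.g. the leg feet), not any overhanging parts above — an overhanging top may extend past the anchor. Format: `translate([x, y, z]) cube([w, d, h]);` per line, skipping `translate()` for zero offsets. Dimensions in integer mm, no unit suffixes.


translate([296, 255, 0]) cube([108, 108, 1531]);
translate([2054, 255, 0]) cube([108, 108, 1531]);
translate([404, 255, 244]) cube([1650, 108, 93]);
translate([404, 255, 1352]) cube([1650, 108, 93]);
translate([468, 363, 52]) cube([68, 15, 1384]);
translate([600, 363, 52]) cube([68, 15, 1384]);
translate([732, 363, 52]) cube([68, 15, 1384]);
translate([864, 363, 52]) cube([68, 15, 1384]);
translate([996, 363, 52]) cube([68, 15, 1384]);
translate([1128, 363, 52]) cube([68, 15, 1384]);
translate([1260, 363, 52]) cube([68, 15, 1384]);
translate([1392, 363, 52]) cube([68, 15, 1384]);
translate([1524, 363, 52]) cube([68, 15, 1384]);
translate([1656, 363, 52]) cube([68, 15, 1384]);
translate([1788, 363, 52]) cube([68, 15, 1384]);
translate([1920, 363, 52]) cube([68, 15, 1384]);


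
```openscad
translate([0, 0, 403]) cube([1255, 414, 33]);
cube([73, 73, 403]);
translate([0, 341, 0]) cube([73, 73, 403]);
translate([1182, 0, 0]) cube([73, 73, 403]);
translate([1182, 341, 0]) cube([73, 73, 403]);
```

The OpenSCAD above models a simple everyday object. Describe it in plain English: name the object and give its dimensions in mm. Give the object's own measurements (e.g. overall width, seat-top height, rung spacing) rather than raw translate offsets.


A bench: a 1255×414 mm seat slab, 33 mm thick, top at z = 436 mm, on four 73×73 mm square legs flush with the seat corners and standing on z = 0.
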